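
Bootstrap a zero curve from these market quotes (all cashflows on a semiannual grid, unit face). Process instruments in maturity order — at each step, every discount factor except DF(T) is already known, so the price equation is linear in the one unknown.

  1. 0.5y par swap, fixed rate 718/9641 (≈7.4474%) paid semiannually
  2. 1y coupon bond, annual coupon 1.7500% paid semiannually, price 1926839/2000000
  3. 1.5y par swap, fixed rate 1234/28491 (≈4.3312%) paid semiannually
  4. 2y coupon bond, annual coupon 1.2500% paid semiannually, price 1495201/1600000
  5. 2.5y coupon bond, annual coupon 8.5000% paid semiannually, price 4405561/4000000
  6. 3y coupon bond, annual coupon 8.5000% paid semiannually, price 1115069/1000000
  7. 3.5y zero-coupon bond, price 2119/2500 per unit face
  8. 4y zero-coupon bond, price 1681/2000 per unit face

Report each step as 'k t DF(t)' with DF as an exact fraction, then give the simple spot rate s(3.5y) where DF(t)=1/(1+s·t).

step 1 [0.5y] swap r/2=359/9641: DF=(1 − 359/9641·(0))/(1+359/9641) = 9641/10000 ≈ 0.964100
step 2 [1y] bond c/2=7/800: DF=(1926839/2000000 − 7/800·(0.964100))/(1+7/800) = 9467/10000 ≈ 0.946700
step 3 [1.5y] swap r/2=617/28491: DF=(1 − 617/28491·(0.964100+0.946700))/(1+617/28491) = 9383/10000 ≈ 0.938300
step 4 [2y] bond c/2=1/160: DF=(1495201/1600000 − 1/160·(0.964100+0.946700+0.938300))/(1+1/160) = 911/1000 ≈ 0.911000
step 5 [2.5y] bond c/2=17/400: DF=(4405561/4000000 − 17/400·(0.964100+0.946700+0.938300+0.911000))/(1+17/400) = 1129/1250 ≈ 0.903200
step 6 [3y] bond c/2=17/400: DF=(1115069/1000000 − 17/400·(0.964100+0.946700+0.938300+0.911000+0.903200))/(1+17/400) = 1759/2000 ≈ 0.879500
step 7 [3.5y] zero: DF = P = 2119/2500 ≈ 0.847600
step 8 [4y] zero: DF = P = 1681/2000 ≈ 0.840500

1 1/2 9641/10000
2 1 9467/10000
3 3/2 9383/10000
4 2 911/1000
5 5/2 1129/1250
6 3 1759/2000
7 7/2 2119/2500
8 4 1681/2000
s(3.5y) = (1/(2119/2500) − 1)/(7/2) = 762/14833 ≈ 5.1372%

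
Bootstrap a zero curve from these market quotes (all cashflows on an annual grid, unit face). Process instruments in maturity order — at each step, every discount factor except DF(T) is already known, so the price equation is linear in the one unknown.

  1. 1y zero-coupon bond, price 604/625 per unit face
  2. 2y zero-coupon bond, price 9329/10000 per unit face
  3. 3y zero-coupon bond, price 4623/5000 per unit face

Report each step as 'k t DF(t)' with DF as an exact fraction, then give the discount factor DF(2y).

1 1 604/625
2 2 9329/10000
3 3 4623/5000
DF(2y) = 9329/10000 ≈ 0.932900

step 1 [1y] zero: DF = P = 604/625 ≈ 0.966400
step 2 [2y] zero: DF = P = 9329/10000 ≈ 0.932900
step 3 [3y] zero: DF = P = 4623/5000 ≈ 0.924600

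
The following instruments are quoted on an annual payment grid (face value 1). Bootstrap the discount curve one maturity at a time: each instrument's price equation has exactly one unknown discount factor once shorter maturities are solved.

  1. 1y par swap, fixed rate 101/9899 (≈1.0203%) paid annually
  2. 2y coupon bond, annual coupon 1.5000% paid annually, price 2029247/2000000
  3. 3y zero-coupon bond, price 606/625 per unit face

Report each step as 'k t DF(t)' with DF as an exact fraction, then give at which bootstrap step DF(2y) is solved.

1 1 9899/10000
2 2 197/200
3 3 606/625
DF(2y) is solved at step 2

step 1 [1y] swap r/1=101/9899: DF=(1 − 101/9899·(0))/(1+101/9899) = 9899/10000 ≈ 0.989900
step 2 [2y] bond c/1=3/200: DF=(2029247/2000000 − 3/200·(0.989900))/(1+3/200) = 197/200 ≈ 0.985000
step 3 [3y] zero: DF = P = 606/625 ≈ 0.969600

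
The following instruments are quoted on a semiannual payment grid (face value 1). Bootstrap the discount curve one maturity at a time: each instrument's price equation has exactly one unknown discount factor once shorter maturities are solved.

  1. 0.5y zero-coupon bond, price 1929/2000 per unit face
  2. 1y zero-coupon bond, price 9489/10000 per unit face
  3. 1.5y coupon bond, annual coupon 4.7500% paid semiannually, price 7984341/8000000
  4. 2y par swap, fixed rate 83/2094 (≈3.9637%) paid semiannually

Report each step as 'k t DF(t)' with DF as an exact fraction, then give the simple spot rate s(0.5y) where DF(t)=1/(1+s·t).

step 1 [0.5y] zero: DF = P = 1929/2000 ≈ 0.964500
step 2 [1y] zero: DF = P = 9489/10000 ≈ 0.948900
step 3 [1.5y] bond c/2=19/800: DF=(7984341/8000000 − 19/800·(0.964500+0.948900))/(1+19/800) = 1861/2000 ≈ 0.930500
step 4 [2y] swap r/2=83/4188: DF=(1 − 83/4188·(0.964500+0.948900+0.930500))/(1+83/4188) = 9253/10000 ≈ 0.925300

1 1/2 1929/2000
2 1 9489/10000
3 3/2 1861/2000
4 2 9253/10000
s(0.5y) = (1/(1929/2000) − 1)/(1/2) = 142/1929 ≈ 7.3613%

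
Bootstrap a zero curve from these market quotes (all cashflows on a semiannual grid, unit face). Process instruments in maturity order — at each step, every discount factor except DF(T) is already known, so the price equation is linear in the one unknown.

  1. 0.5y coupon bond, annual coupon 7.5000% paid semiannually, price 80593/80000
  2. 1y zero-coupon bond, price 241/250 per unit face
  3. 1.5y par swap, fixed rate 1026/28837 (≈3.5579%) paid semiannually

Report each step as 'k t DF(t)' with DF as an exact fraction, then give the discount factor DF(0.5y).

1 1/2 971/1000
2 1 241/250
3 3/2 9487/10000
DF(0.5y) = 971/1000 ≈ 0.971000

step 1 [0.5y] bond c/2=3/80: DF=(80593/80000 − 3/80·(0))/(1+3/80) = 971/1000 ≈ 0.971000
step 2 [1y] zero: DF = P = 241/250 ≈ 0.964000
step 3 [1.5y] swap r/2=513/28837: DF=(1 − 513/28837·(0.971000+0.964000))/(1+513/28837) = 9487/10000 ≈ 0.948700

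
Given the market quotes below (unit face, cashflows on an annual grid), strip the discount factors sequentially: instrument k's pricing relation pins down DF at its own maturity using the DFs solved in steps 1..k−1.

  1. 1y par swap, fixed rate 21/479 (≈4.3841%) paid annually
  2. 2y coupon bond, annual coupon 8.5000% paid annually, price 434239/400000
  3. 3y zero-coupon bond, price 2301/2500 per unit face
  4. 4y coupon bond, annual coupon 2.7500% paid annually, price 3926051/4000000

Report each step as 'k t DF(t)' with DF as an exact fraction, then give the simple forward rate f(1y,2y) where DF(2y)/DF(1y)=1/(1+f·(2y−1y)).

step 1 [1y] swap r/1=21/479: DF=(1 − 21/479·(0))/(1+21/479) = 479/500 ≈ 0.958000
step 2 [2y] bond c/1=17/200: DF=(434239/400000 − 17/200·(0.958000))/(1+17/200) = 1851/2000 ≈ 0.925500
step 3 [3y] zero: DF = P = 2301/2500 ≈ 0.920400
step 4 [4y] bond c/1=11/400: DF=(3926051/4000000 − 11/400·(0.958000+0.925500+0.920400))/(1+11/400) = 4401/5000 ≈ 0.880200

1 1 479/500
2 2 1851/2000
3 3 2301/2500
4 4 4401/5000
f(1y,2y) = ((479/500)/(1851/2000) − 1)/(1) = 65/1851 ≈ 3.5116%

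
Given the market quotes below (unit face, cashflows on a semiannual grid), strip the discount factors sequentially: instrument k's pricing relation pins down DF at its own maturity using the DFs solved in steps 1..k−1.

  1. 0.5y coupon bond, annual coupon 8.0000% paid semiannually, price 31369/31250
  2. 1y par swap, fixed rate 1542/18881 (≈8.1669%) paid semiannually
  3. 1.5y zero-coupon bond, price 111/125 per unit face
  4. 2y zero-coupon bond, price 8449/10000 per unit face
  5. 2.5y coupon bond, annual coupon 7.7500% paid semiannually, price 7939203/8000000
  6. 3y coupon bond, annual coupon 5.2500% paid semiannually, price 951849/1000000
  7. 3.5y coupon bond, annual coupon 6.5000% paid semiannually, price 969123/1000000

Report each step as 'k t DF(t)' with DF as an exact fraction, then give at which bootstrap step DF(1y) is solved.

1 1/2 2413/2500
2 1 9229/10000
3 3/2 111/125
4 2 8449/10000
5 5/2 8203/10000
6 3 8139/10000
7 7/2 1933/2500
DF(1y) is solved at step 2

step 1 [0.5y] bond c/2=1/25: DF=(31369/31250 − 1/25·(0))/(1+1/25) = 2413/2500 ≈ 0.965200
step 2 [1y] swap r/2=771/18881: DF=(1 − 771/18881·(0.965200))/(1+771/18881) = 9229/10000 ≈ 0.922900
step 3 [1.5y] zero: DF = P = 111/125 ≈ 0.888000
step 4 [2y] zero: DF = P = 8449/10000 ≈ 0.844900
step 5 [2.5y] bond c/2=31/800: DF=(7939203/8000000 − 31/800·(0.965200+0.922900+0.888000+0.844900))/(1+31/800) = 8203/10000 ≈ 0.820300
step 6 [3y] bond c/2=21/800: DF=(951849/1000000 − 21/800·(0.965200+0.922900+0.888000+0.844900+0.820300))/(1+21/800) = 8139/10000 ≈ 0.813900
step 7 [3.5y] bond c/2=13/400: DF=(969123/1000000 − 13/400·(0.965200+0.922900+0.888000+0.844900+0.820300+0.813900))/(1+13/400) = 1933/2500 ≈ 0.773200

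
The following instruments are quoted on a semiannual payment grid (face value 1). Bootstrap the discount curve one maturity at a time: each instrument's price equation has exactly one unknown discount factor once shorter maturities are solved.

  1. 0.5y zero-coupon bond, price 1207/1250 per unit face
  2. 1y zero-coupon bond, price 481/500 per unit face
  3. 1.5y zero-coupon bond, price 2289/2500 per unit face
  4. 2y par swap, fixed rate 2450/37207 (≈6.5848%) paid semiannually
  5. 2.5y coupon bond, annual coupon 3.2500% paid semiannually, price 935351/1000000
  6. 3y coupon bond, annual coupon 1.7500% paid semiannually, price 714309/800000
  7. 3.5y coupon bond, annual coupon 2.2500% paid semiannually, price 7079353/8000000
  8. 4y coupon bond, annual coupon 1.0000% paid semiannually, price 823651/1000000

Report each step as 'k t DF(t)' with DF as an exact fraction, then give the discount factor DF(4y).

1 1/2 1207/1250
2 1 481/500
3 3/2 2289/2500
4 2 351/400
5 5/2 8609/10000
6 3 4227/5000
7 7/2 8147/10000
8 4 1577/2000
DF(4y) = 1577/2000 ≈ 0.788500

step 1 [0.5y] zero: DF = P = 1207/1250 ≈ 0.965600
step 2 [1y] zero: DF = P = 481/500 ≈ 0.962000
step 3 [1.5y] zero: DF = P = 2289/2500 ≈ 0.915600
step 4 [2y] swap r/2=1225/37207: DF=(1 − 1225/37207·(0.965600+0.962000+0.915600))/(1+1225/37207) = 351/400 ≈ 0.877500
step 5 [2.5y] bond c/2=13/800: DF=(935351/1000000 − 13/800·(0.965600+0.962000+0.915600+0.877500))/(1+13/800) = 8609/10000 ≈ 0.860900
step 6 [3y] bond c/2=7/800: DF=(714309/800000 − 7/800·(0.965600+0.962000+0.915600+0.877500+0.860900))/(1+7/800) = 4227/5000 ≈ 0.845400
step 7 [3.5y] bond c/2=9/800: DF=(7079353/8000000 − 9/800·(0.965600+0.962000+0.915600+0.877500+0.860900+0.845400))/(1+9/800) = 8147/10000 ≈ 0.814700
step 8 [4y] bond c/2=1/200: DF=(823651/1000000 − 1/200·(0.965600+0.962000+0.915600+0.877500+0.860900+0.845400+0.814700))/(1+1/200) = 1577/2000 ≈ 0.788500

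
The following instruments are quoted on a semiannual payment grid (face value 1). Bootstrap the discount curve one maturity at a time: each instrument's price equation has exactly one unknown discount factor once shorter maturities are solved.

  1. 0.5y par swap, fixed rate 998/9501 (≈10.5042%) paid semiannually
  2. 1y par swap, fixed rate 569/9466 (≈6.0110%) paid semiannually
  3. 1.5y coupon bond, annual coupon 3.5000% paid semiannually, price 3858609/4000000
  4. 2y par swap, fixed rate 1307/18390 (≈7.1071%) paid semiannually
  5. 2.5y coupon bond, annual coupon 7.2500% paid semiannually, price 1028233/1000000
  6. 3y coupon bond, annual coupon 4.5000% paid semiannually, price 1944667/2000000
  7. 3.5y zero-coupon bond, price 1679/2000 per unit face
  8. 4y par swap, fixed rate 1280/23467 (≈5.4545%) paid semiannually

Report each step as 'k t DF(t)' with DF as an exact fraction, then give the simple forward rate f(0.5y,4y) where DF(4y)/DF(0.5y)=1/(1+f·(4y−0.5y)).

step 1 [0.5y] swap r/2=499/9501: DF=(1 − 499/9501·(0))/(1+499/9501) = 9501/10000 ≈ 0.950100
step 2 [1y] swap r/2=569/18932: DF=(1 − 569/18932·(0.950100))/(1+569/18932) = 9431/10000 ≈ 0.943100
step 3 [1.5y] bond c/2=7/400: DF=(3858609/4000000 − 7/400·(0.950100+0.943100))/(1+7/400) = 1831/2000 ≈ 0.915500
step 4 [2y] swap r/2=1307/36780: DF=(1 − 1307/36780·(0.950100+0.943100+0.915500))/(1+1307/36780) = 8693/10000 ≈ 0.869300
step 5 [2.5y] bond c/2=29/800: DF=(1028233/1000000 − 29/800·(0.950100+0.943100+0.915500+0.869300))/(1+29/800) = 2159/2500 ≈ 0.863600
step 6 [3y] bond c/2=9/400: DF=(1944667/2000000 − 9/400·(0.950100+0.943100+0.915500+0.869300+0.863600))/(1+9/400) = 851/1000 ≈ 0.851000
step 7 [3.5y] zero: DF = P = 1679/2000 ≈ 0.839500
step 8 [4y] swap r/2=640/23467: DF=(1 − 640/23467·(0.950100+0.943100+0.915500+0.869300+0.863600+0.851000+0.839500))/(1+640/23467) = 101/125 ≈ 0.808000

1 1/2 9501/10000
2 1 9431/10000
3 3/2 1831/2000
4 2 8693/10000
5 5/2 2159/2500
6 3 851/1000
7 7/2 1679/2000
8 4 101/125
f(0.5y,4y) = ((9501/10000)/(101/125) − 1)/(7/2) = 203/4040 ≈ 5.0248%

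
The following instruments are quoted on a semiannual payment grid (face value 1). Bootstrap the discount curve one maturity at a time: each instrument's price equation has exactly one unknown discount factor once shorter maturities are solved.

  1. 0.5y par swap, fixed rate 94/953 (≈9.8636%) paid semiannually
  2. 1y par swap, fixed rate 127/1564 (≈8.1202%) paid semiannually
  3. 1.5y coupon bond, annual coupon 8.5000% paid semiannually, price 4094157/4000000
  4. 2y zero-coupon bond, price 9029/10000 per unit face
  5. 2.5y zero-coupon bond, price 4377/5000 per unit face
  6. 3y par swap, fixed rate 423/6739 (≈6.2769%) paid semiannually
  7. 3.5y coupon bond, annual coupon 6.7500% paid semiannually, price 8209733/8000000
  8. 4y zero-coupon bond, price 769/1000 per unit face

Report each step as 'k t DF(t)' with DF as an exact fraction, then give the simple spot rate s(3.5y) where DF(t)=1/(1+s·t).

1 1/2 953/1000
2 1 4619/5000
3 3/2 9053/10000
4 2 9029/10000
5 5/2 4377/5000
6 3 2077/2500
7 7/2 8167/10000
8 4 769/1000
s(3.5y) = (1/(8167/10000) − 1)/(7/2) = 3666/57169 ≈ 6.4126%

step 1 [0.5y] swap r/2=47/953: DF=(1 − 47/953·(0))/(1+47/953) = 953/1000 ≈ 0.953000
step 2 [1y] swap r/2=127/3128: DF=(1 − 127/3128·(0.953000))/(1+127/3128) = 4619/5000 ≈ 0.923800
step 3 [1.5y] bond c/2=17/400: DF=(4094157/4000000 − 17/400·(0.953000+0.923800))/(1+17/400) = 9053/10000 ≈ 0.905300
step 4 [2y] zero: DF = P = 9029/10000 ≈ 0.902900
step 5 [2.5y] zero: DF = P = 4377/5000 ≈ 0.875400
step 6 [3y] swap r/2=423/13478: DF=(1 − 423/13478·(0.953000+0.923800+0.905300+0.902900+0.875400))/(1+423/13478) = 2077/2500 ≈ 0.830800
step 7 [3.5y] bond c/2=27/800: DF=(8209733/8000000 − 27/800·(0.953000+0.923800+0.905300+0.902900+0.875400+0.830800))/(1+27/800) = 8167/10000 ≈ 0.816700
step 8 [4y] zero: DF = P = 769/1000 ≈ 0.769000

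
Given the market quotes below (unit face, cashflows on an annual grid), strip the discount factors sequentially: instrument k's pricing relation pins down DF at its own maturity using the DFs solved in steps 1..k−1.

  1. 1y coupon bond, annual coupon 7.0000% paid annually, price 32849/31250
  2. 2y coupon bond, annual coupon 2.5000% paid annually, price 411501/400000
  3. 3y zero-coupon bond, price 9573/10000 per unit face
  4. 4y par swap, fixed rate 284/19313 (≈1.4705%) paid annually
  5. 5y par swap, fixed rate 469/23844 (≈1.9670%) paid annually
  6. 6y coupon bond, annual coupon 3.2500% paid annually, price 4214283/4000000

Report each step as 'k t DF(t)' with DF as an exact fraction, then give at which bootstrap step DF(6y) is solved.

1 1 614/625
2 2 9797/10000
3 3 9573/10000
4 4 1179/1250
5 5 4531/5000
6 6 8703/10000
DF(6y) is solved at step 6

step 1 [1y] bond c/1=7/100: DF=(32849/31250 − 7/100·(0))/(1+7/100) = 614/625 ≈ 0.982400
step 2 [2y] bond c/1=1/40: DF=(411501/400000 − 1/40·(0.982400))/(1+1/40) = 9797/10000 ≈ 0.979700
step 3 [3y] zero: DF = P = 9573/10000 ≈ 0.957300
step 4 [4y] swap r/1=284/19313: DF=(1 − 284/19313·(0.982400+0.979700+0.957300))/(1+284/19313) = 1179/1250 ≈ 0.943200
step 5 [5y] swap r/1=469/23844: DF=(1 − 469/23844·(0.982400+0.979700+0.957300+0.943200))/(1+469/23844) = 4531/5000 ≈ 0.906200
step 6 [6y] bond c/1=13/400: DF=(4214283/4000000 − 13/400·(0.982400+0.979700+0.957300+0.943200+0.906200))/(1+13/400) = 8703/10000 ≈ 0.870300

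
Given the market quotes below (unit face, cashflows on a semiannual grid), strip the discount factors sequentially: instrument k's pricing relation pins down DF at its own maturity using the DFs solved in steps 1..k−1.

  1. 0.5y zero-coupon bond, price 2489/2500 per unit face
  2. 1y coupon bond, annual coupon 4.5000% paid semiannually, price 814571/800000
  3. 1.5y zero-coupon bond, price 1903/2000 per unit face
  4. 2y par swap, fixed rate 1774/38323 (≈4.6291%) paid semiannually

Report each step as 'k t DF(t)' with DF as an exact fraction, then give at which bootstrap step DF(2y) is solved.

1 1/2 2489/2500
2 1 9739/10000
3 3/2 1903/2000
4 2 9113/10000
DF(2y) is solved at step 4

step 1 [0.5y] zero: DF = P = 2489/2500 ≈ 0.995600
step 2 [1y] bond c/2=9/400: DF=(814571/800000 − 9/400·(0.995600))/(1+9/400) = 9739/10000 ≈ 0.973900
step 3 [1.5y] zero: DF = P = 1903/2000 ≈ 0.951500
step 4 [2y] swap r/2=887/38323: DF=(1 − 887/38323·(0.995600+0.973900+0.951500))/(1+887/38323) = 9113/10000 ≈ 0.911300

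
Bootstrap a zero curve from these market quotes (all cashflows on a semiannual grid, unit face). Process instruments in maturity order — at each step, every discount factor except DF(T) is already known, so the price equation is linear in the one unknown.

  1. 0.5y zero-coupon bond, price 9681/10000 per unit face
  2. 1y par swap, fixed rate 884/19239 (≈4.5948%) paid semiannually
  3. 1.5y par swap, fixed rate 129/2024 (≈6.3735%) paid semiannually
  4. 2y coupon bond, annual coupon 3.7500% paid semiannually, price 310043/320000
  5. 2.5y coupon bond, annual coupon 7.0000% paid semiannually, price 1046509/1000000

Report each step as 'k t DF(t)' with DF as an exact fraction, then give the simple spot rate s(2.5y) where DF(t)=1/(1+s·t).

1 1/2 9681/10000
2 1 4779/5000
3 3/2 9097/10000
4 2 8989/10000
5 5/2 8849/10000
s(2.5y) = (1/(8849/10000) − 1)/(5/2) = 2302/44245 ≈ 5.2028%

step 1 [0.5y] zero: DF = P = 9681/10000 ≈ 0.968100
step 2 [1y] swap r/2=442/19239: DF=(1 − 442/19239·(0.968100))/(1+442/19239) = 4779/5000 ≈ 0.955800
step 3 [1.5y] swap r/2=129/4048: DF=(1 − 129/4048·(0.968100+0.955800))/(1+129/4048) = 9097/10000 ≈ 0.909700
step 4 [2y] bond c/2=3/160: DF=(310043/320000 − 3/160·(0.968100+0.955800+0.909700))/(1+3/160) = 8989/10000 ≈ 0.898900
step 5 [2.5y] bond c/2=7/200: DF=(1046509/1000000 − 7/200·(0.968100+0.955800+0.909700+0.898900))/(1+7/200) = 8849/10000 ≈ 0.884900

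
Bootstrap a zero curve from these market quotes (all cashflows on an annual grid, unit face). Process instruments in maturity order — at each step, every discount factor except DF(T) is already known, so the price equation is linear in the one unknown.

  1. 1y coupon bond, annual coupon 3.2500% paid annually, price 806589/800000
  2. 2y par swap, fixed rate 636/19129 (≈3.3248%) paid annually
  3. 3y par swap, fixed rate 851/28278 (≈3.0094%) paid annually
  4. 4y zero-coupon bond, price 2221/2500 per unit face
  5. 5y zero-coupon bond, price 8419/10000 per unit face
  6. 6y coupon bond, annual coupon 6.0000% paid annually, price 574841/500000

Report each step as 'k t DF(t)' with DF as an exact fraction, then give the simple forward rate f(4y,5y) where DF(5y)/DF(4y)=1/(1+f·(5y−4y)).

1 1 1953/2000
2 2 2341/2500
3 3 9149/10000
4 4 2221/2500
5 5 8419/10000
6 6 4133/5000
f(4y,5y) = ((2221/2500)/(8419/10000) − 1)/(1) = 465/8419 ≈ 5.5232%

step 1 [1y] bond c/1=13/400: DF=(806589/800000 − 13/400·(0))/(1+13/400) = 1953/2000 ≈ 0.976500
step 2 [2y] swap r/1=636/19129: DF=(1 − 636/19129·(0.976500))/(1+636/19129) = 2341/2500 ≈ 0.936400
step 3 [3y] swap r/1=851/28278: DF=(1 − 851/28278·(0.976500+0.936400))/(1+851/28278) = 9149/10000 ≈ 0.914900
step 4 [4y] zero: DF = P = 2221/2500 ≈ 0.888400
step 5 [5y] zero: DF = P = 8419/10000 ≈ 0.841900
step 6 [6y] bond c/1=3/50: DF=(574841/500000 − 3/50·(0.976500+0.936400+0.914900+0.888400+0.841900))/(1+3/50) = 4133/5000 ≈ 0.826600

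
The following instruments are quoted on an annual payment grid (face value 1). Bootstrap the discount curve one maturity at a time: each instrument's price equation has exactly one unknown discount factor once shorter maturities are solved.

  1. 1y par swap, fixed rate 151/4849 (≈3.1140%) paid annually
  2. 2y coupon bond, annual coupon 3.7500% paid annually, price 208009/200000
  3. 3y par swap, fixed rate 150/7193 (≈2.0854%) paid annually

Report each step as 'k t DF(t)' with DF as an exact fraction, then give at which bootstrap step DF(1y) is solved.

step 1 [1y] swap r/1=151/4849: DF=(1 − 151/4849·(0))/(1+151/4849) = 4849/5000 ≈ 0.969800
step 2 [2y] bond c/1=3/80: DF=(208009/200000 − 3/80·(0.969800))/(1+3/80) = 4837/5000 ≈ 0.967400
step 3 [3y] swap r/1=150/7193: DF=(1 − 150/7193·(0.969800+0.967400))/(1+150/7193) = 47/50 ≈ 0.940000

1 1 4849/5000
2 2 4837/5000
3 3 47/50
DF(1y) is solved at step 1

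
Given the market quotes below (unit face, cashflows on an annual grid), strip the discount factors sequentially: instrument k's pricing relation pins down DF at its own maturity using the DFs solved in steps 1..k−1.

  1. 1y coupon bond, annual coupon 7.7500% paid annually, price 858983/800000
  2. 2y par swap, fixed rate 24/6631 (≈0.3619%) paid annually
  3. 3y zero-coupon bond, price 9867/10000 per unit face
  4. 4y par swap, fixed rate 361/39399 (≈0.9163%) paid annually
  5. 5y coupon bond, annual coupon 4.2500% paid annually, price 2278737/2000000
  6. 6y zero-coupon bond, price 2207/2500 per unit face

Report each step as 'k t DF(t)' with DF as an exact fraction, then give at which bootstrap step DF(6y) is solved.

step 1 [1y] bond c/1=31/400: DF=(858983/800000 − 31/400·(0))/(1+31/400) = 1993/2000 ≈ 0.996500
step 2 [2y] swap r/1=24/6631: DF=(1 − 24/6631·(0.996500))/(1+24/6631) = 1241/1250 ≈ 0.992800
step 3 [3y] zero: DF = P = 9867/10000 ≈ 0.986700
step 4 [4y] swap r/1=361/39399: DF=(1 − 361/39399·(0.996500+0.992800+0.986700))/(1+361/39399) = 9639/10000 ≈ 0.963900
step 5 [5y] bond c/1=17/400: DF=(2278737/2000000 − 17/400·(0.996500+0.992800+0.986700+0.963900))/(1+17/400) = 9323/10000 ≈ 0.932300
step 6 [6y] zero: DF = P = 2207/2500 ≈ 0.882800

1 1 1993/2000
2 2 1241/1250
3 3 9867/10000
4 4 9639/10000
5 5 9323/10000
6 6 2207/2500
DF(6y) is solved at step 6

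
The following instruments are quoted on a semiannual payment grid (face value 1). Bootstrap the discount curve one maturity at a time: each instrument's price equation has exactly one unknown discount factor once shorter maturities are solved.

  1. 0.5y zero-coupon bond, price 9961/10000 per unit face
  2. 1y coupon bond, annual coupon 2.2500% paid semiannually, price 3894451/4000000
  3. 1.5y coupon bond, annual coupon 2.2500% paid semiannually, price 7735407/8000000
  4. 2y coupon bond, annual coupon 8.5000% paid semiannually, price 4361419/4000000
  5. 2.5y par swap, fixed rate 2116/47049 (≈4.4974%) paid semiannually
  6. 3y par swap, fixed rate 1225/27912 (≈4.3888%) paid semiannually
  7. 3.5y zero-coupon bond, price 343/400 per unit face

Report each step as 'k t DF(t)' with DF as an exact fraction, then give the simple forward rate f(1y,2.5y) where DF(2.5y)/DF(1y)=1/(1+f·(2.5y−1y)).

step 1 [0.5y] zero: DF = P = 9961/10000 ≈ 0.996100
step 2 [1y] bond c/2=9/800: DF=(3894451/4000000 − 9/800·(0.996100))/(1+9/800) = 9517/10000 ≈ 0.951700
step 3 [1.5y] bond c/2=9/800: DF=(7735407/8000000 − 9/800·(0.996100+0.951700))/(1+9/800) = 1869/2000 ≈ 0.934500
step 4 [2y] bond c/2=17/400: DF=(4361419/4000000 − 17/400·(0.996100+0.951700+0.934500))/(1+17/400) = 2321/2500 ≈ 0.928400
step 5 [2.5y] swap r/2=1058/47049: DF=(1 − 1058/47049·(0.996100+0.951700+0.934500+0.928400))/(1+1058/47049) = 4471/5000 ≈ 0.894200
step 6 [3y] swap r/2=1225/55824: DF=(1 − 1225/55824·(0.996100+0.951700+0.934500+0.928400+0.894200))/(1+1225/55824) = 351/400 ≈ 0.877500
step 7 [3.5y] zero: DF = P = 343/400 ≈ 0.857500

1 1/2 9961/10000
2 1 9517/10000
3 3/2 1869/2000
4 2 2321/2500
5 5/2 4471/5000
6 3 351/400
7 7/2 343/400
f(1y,2.5y) = ((9517/10000)/(4471/5000) − 1)/(3/2) = 575/13413 ≈ 4.2869%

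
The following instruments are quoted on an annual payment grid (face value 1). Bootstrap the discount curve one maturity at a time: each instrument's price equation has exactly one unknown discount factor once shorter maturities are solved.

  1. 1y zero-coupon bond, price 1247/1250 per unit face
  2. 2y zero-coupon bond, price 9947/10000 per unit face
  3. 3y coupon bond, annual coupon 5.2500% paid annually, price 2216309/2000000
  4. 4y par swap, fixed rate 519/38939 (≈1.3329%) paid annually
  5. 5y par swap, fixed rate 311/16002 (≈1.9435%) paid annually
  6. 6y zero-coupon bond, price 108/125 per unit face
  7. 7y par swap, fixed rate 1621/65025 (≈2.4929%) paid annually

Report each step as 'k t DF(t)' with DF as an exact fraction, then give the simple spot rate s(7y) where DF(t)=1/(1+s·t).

1 1 1247/1250
2 2 9947/10000
3 3 1907/2000
4 4 9481/10000
5 5 9067/10000
6 6 108/125
7 7 8379/10000
s(7y) = (1/(8379/10000) − 1)/(7) = 1621/58653 ≈ 2.7637%

step 1 [1y] zero: DF = P = 1247/1250 ≈ 0.997600
step 2 [2y] zero: DF = P = 9947/10000 ≈ 0.994700
step 3 [3y] bond c/1=21/400: DF=(2216309/2000000 − 21/400·(0.997600+0.994700))/(1+21/400) = 1907/2000 ≈ 0.953500
step 4 [4y] swap r/1=519/38939: DF=(1 − 519/38939·(0.997600+0.994700+0.953500))/(1+519/38939) = 9481/10000 ≈ 0.948100
step 5 [5y] swap r/1=311/16002: DF=(1 − 311/16002·(0.997600+0.994700+0.953500+0.948100))/(1+311/16002) = 9067/10000 ≈ 0.906700
step 6 [6y] zero: DF = P = 108/125 ≈ 0.864000
step 7 [7y] swap r/1=1621/65025: DF=(1 − 1621/65025·(0.997600+0.994700+0.953500+0.948100+0.906700+0.864000))/(1+1621/65025) = 8379/10000 ≈ 0.837900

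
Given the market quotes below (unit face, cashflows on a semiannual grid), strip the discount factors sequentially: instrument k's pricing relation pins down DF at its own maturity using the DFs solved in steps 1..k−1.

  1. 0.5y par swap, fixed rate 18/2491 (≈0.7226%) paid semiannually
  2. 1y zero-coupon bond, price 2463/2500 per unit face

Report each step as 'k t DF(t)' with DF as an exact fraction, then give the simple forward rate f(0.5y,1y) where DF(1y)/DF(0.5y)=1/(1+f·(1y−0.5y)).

step 1 [0.5y] swap r/2=9/2491: DF=(1 − 9/2491·(0))/(1+9/2491) = 2491/2500 ≈ 0.996400
step 2 [1y] zero: DF = P = 2463/2500 ≈ 0.985200

1 1/2 2491/2500
2 1 2463/2500
f(0.5y,1y) = ((2491/2500)/(2463/2500) − 1)/(1/2) = 56/2463 ≈ 2.2737%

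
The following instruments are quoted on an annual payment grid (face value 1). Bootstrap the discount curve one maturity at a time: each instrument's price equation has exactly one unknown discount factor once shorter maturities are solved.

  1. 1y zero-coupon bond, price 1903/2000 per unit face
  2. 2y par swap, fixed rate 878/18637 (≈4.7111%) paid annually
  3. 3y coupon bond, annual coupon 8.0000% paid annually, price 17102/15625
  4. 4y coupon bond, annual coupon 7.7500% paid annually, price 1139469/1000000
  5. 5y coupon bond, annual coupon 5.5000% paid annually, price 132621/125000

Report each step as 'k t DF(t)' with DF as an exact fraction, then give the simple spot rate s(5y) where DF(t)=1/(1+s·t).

1 1 1903/2000
2 2 4561/5000
3 3 4377/5000
4 4 1721/2000
5 5 409/500
s(5y) = (1/(409/500) − 1)/(5) = 91/2045 ≈ 4.4499%

step 1 [1y] zero: DF = P = 1903/2000 ≈ 0.951500
step 2 [2y] swap r/1=878/18637: DF=(1 − 878/18637·(0.951500))/(1+878/18637) = 4561/5000 ≈ 0.912200
step 3 [3y] bond c/1=2/25: DF=(17102/15625 − 2/25·(0.951500+0.912200))/(1+2/25) = 4377/5000 ≈ 0.875400
step 4 [4y] bond c/1=31/400: DF=(1139469/1000000 − 31/400·(0.951500+0.912200+0.875400))/(1+31/400) = 1721/2000 ≈ 0.860500
step 5 [5y] bond c/1=11/200: DF=(132621/125000 − 11/200·(0.951500+0.912200+0.875400+0.860500))/(1+11/200) = 409/500 ≈ 0.818000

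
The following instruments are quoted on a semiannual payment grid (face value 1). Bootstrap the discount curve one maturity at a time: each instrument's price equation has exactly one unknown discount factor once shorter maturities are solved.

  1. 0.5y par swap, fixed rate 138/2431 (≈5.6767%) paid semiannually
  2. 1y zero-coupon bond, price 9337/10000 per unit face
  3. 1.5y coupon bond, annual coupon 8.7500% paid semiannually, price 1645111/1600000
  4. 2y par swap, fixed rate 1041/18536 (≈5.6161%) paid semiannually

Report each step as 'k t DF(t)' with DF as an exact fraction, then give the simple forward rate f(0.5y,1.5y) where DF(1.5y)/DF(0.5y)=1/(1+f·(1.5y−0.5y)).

1 1/2 2431/2500
2 1 9337/10000
3 3/2 2263/2500
4 2 8959/10000
f(0.5y,1.5y) = ((2431/2500)/(2263/2500) − 1)/(1) = 168/2263 ≈ 7.4238%

step 1 [0.5y] swap r/2=69/2431: DF=(1 − 69/2431·(0))/(1+69/2431) = 2431/2500 ≈ 0.972400
step 2 [1y] zero: DF = P = 9337/10000 ≈ 0.933700
step 3 [1.5y] bond c/2=7/160: DF=(1645111/1600000 − 7/160·(0.972400+0.933700))/(1+7/160) = 2263/2500 ≈ 0.905200
step 4 [2y] swap r/2=1041/37072: DF=(1 − 1041/37072·(0.972400+0.933700+0.905200))/(1+1041/37072) = 8959/10000 ≈ 0.895900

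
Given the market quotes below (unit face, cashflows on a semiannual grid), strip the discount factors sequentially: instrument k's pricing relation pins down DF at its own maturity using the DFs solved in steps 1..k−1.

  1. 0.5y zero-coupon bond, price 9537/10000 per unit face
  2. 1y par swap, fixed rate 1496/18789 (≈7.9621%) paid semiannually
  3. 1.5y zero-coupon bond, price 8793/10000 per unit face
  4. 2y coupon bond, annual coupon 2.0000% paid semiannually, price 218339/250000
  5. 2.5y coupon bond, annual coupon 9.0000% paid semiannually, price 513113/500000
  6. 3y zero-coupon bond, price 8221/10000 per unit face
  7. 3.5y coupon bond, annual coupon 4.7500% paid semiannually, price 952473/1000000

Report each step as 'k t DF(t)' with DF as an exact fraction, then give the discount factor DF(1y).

1 1/2 9537/10000
2 1 2313/2500
3 3/2 8793/10000
4 2 4187/5000
5 5/2 517/625
6 3 8221/10000
7 7/2 8087/10000
DF(1y) = 2313/2500 ≈ 0.925200

step 1 [0.5y] zero: DF = P = 9537/10000 ≈ 0.953700
step 2 [1y] swap r/2=748/18789: DF=(1 − 748/18789·(0.953700))/(1+748/18789) = 2313/2500 ≈ 0.925200
step 3 [1.5y] zero: DF = P = 8793/10000 ≈ 0.879300
step 4 [2y] bond c/2=1/100: DF=(218339/250000 − 1/100·(0.953700+0.925200+0.879300))/(1+1/100) = 4187/5000 ≈ 0.837400
step 5 [2.5y] bond c/2=9/200: DF=(513113/500000 − 9/200·(0.953700+0.925200+0.879300+0.837400))/(1+9/200) = 517/625 ≈ 0.827200
step 6 [3y] zero: DF = P = 8221/10000 ≈ 0.822100
step 7 [3.5y] bond c/2=19/800: DF=(952473/1000000 − 19/800·(0.953700+0.925200+0.879300+0.837400+0.827200+0.822100))/(1+19/800) = 8087/10000 ≈ 0.808700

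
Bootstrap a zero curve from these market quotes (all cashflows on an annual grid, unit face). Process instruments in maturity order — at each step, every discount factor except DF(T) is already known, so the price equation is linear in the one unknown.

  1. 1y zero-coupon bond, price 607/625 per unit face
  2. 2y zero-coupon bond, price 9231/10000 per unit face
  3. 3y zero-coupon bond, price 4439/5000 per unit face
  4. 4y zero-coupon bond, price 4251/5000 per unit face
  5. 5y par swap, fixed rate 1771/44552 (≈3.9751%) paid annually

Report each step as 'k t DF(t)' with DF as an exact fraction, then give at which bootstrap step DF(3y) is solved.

1 1 607/625
2 2 9231/10000
3 3 4439/5000
4 4 4251/5000
5 5 8229/10000
DF(3y) is solved at step 3

step 1 [1y] zero: DF = P = 607/625 ≈ 0.971200
step 2 [2y] zero: DF = P = 9231/10000 ≈ 0.923100
step 3 [3y] zero: DF = P = 4439/5000 ≈ 0.887800
step 4 [4y] zero: DF = P = 4251/5000 ≈ 0.850200
step 5 [5y] swap r/1=1771/44552: DF=(1 − 1771/44552·(0.971200+0.923100+0.887800+0.850200))/(1+1771/44552) = 8229/10000 ≈ 0.822900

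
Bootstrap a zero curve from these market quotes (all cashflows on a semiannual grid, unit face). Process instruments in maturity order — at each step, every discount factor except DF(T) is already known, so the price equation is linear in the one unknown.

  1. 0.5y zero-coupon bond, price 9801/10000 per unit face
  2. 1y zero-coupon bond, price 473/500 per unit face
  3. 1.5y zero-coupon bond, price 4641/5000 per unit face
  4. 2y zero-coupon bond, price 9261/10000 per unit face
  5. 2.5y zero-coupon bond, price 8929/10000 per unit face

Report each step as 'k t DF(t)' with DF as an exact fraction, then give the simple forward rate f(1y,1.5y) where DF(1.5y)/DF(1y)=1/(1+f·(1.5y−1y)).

step 1 [0.5y] zero: DF = P = 9801/10000 ≈ 0.980100
step 2 [1y] zero: DF = P = 473/500 ≈ 0.946000
step 3 [1.5y] zero: DF = P = 4641/5000 ≈ 0.928200
step 4 [2y] zero: DF = P = 9261/10000 ≈ 0.926100
step 5 [2.5y] zero: DF = P = 8929/10000 ≈ 0.892900

1 1/2 9801/10000
2 1 473/500
3 3/2 4641/5000
4 2 9261/10000
5 5/2 8929/10000
f(1y,1.5y) = ((473/500)/(4641/5000) − 1)/(1/2) = 178/4641 ≈ 3.8354%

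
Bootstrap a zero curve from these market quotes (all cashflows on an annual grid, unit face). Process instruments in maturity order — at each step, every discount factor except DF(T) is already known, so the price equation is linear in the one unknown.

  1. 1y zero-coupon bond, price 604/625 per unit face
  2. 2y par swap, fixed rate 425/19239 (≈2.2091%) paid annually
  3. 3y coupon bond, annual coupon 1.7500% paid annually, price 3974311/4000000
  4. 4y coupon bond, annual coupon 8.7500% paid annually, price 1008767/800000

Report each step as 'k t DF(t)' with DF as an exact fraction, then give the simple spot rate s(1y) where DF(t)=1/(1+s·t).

step 1 [1y] zero: DF = P = 604/625 ≈ 0.966400
step 2 [2y] swap r/1=425/19239: DF=(1 − 425/19239·(0.966400))/(1+425/19239) = 383/400 ≈ 0.957500
step 3 [3y] bond c/1=7/400: DF=(3974311/4000000 − 7/400·(0.966400+0.957500))/(1+7/400) = 4717/5000 ≈ 0.943400
step 4 [4y] bond c/1=7/80: DF=(1008767/800000 − 7/80·(0.966400+0.957500+0.943400))/(1+7/80) = 1161/1250 ≈ 0.928800

1 1 604/625
2 2 383/400
3 3 4717/5000
4 4 1161/1250
s(1y) = (1/(604/625) − 1)/(1) = 21/604 ≈ 3.4768%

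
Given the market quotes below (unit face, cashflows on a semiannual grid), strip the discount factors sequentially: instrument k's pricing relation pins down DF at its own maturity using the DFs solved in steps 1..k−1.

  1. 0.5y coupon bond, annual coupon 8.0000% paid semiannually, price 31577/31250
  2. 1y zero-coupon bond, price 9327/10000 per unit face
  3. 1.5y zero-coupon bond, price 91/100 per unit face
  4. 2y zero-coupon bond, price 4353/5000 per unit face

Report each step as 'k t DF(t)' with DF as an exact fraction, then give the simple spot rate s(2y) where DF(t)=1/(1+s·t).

1 1/2 2429/2500
2 1 9327/10000
3 3/2 91/100
4 2 4353/5000
s(2y) = (1/(4353/5000) − 1)/(2) = 647/8706 ≈ 7.4317%

step 1 [0.5y] bond c/2=1/25: DF=(31577/31250 − 1/25·(0))/(1+1/25) = 2429/2500 ≈ 0.971600
step 2 [1y] zero: DF = P = 9327/10000 ≈ 0.932700
step 3 [1.5y] zero: DF = P = 91/100 ≈ 0.910000
step 4 [2y] zero: DF = P = 4353/5000 ≈ 0.870600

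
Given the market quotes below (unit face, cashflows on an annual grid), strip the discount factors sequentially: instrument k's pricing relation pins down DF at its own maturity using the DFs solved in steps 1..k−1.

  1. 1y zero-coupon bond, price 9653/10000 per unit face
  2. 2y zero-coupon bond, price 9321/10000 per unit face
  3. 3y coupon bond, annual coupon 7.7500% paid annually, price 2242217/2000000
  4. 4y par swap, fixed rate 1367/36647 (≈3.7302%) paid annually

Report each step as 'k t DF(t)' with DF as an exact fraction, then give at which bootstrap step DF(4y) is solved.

step 1 [1y] zero: DF = P = 9653/10000 ≈ 0.965300
step 2 [2y] zero: DF = P = 9321/10000 ≈ 0.932100
step 3 [3y] bond c/1=31/400: DF=(2242217/2000000 − 31/400·(0.965300+0.932100))/(1+31/400) = 113/125 ≈ 0.904000
step 4 [4y] swap r/1=1367/36647: DF=(1 − 1367/36647·(0.965300+0.932100+0.904000))/(1+1367/36647) = 8633/10000 ≈ 0.863300

1 1 9653/10000
2 2 9321/10000
3 3 113/125
4 4 8633/10000
DF(4y) is solved at step 4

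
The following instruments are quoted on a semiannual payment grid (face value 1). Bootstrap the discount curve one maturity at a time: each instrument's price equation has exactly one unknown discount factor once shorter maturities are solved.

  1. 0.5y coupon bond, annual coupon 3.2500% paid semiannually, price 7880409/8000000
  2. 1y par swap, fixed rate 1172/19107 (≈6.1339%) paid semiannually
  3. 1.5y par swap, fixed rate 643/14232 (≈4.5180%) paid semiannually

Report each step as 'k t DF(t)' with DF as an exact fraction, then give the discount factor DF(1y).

1 1/2 9693/10000
2 1 4707/5000
3 3/2 9357/10000
DF(1y) = 4707/5000 ≈ 0.941400

step 1 [0.5y] bond c/2=13/800: DF=(7880409/8000000 − 13/800·(0))/(1+13/800) = 9693/10000 ≈ 0.969300
step 2 [1y] swap r/2=586/19107: DF=(1 − 586/19107·(0.969300))/(1+586/19107) = 4707/5000 ≈ 0.941400
step 3 [1.5y] swap r/2=643/28464: DF=(1 − 643/28464·(0.969300+0.941400))/(1+643/28464) = 9357/10000 ≈ 0.935700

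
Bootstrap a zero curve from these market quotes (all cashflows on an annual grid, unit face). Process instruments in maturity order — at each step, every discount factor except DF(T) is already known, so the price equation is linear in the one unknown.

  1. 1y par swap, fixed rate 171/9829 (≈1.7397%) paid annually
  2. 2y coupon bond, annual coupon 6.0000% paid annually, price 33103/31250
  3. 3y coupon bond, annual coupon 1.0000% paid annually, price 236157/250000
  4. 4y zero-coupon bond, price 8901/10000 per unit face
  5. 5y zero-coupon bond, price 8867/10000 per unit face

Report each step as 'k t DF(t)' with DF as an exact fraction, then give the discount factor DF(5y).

step 1 [1y] swap r/1=171/9829: DF=(1 − 171/9829·(0))/(1+171/9829) = 9829/10000 ≈ 0.982900
step 2 [2y] bond c/1=3/50: DF=(33103/31250 − 3/50·(0.982900))/(1+3/50) = 9437/10000 ≈ 0.943700
step 3 [3y] bond c/1=1/100: DF=(236157/250000 − 1/100·(0.982900+0.943700))/(1+1/100) = 4581/5000 ≈ 0.916200
step 4 [4y] zero: DF = P = 8901/10000 ≈ 0.890100
step 5 [5y] zero: DF = P = 8867/10000 ≈ 0.886700

1 1 9829/10000
2 2 9437/10000
3 3 4581/5000
4 4 8901/10000
5 5 8867/10000
DF(5y) = 8867/10000 ≈ 0.886700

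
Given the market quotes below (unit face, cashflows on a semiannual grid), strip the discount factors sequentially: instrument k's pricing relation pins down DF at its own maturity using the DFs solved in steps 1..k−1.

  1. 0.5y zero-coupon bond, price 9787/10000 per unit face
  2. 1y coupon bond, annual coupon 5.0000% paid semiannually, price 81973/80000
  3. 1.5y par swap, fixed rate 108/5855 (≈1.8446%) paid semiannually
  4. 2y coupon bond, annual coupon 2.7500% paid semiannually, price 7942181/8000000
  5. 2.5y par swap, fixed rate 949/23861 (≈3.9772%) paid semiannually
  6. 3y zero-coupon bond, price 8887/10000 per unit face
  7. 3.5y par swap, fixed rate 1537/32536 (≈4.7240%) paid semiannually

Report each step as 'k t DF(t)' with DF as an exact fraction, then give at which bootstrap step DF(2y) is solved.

step 1 [0.5y] zero: DF = P = 9787/10000 ≈ 0.978700
step 2 [1y] bond c/2=1/40: DF=(81973/80000 − 1/40·(0.978700))/(1+1/40) = 4879/5000 ≈ 0.975800
step 3 [1.5y] swap r/2=54/5855: DF=(1 − 54/5855·(0.978700+0.975800))/(1+54/5855) = 973/1000 ≈ 0.973000
step 4 [2y] bond c/2=11/800: DF=(7942181/8000000 − 11/800·(0.978700+0.975800+0.973000))/(1+11/800) = 2349/2500 ≈ 0.939600
step 5 [2.5y] swap r/2=949/47722: DF=(1 − 949/47722·(0.978700+0.975800+0.973000+0.939600))/(1+949/47722) = 9051/10000 ≈ 0.905100
step 6 [3y] zero: DF = P = 8887/10000 ≈ 0.888700
step 7 [3.5y] swap r/2=1537/65072: DF=(1 − 1537/65072·(0.978700+0.975800+0.973000+0.939600+0.905100+0.888700))/(1+1537/65072) = 8463/10000 ≈ 0.846300

1 1/2 9787/10000
2 1 4879/5000
3 3/2 973/1000
4 2 2349/2500
5 5/2 9051/10000
6 3 8887/10000
7 7/2 8463/10000
DF(2y) is solved at step 4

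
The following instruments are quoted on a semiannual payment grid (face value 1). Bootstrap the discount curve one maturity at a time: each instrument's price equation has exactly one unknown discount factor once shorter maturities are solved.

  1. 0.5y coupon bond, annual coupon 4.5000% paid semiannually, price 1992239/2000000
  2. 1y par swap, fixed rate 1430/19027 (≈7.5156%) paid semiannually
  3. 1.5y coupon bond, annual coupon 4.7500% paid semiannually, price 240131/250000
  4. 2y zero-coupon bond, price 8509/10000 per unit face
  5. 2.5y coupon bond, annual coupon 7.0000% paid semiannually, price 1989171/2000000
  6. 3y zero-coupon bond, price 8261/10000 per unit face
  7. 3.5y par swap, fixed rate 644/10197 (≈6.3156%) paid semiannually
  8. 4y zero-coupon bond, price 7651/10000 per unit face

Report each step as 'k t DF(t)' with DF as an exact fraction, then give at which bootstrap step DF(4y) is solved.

step 1 [0.5y] bond c/2=9/400: DF=(1992239/2000000 − 9/400·(0))/(1+9/400) = 4871/5000 ≈ 0.974200
step 2 [1y] swap r/2=715/19027: DF=(1 − 715/19027·(0.974200))/(1+715/19027) = 1857/2000 ≈ 0.928500
step 3 [1.5y] bond c/2=19/800: DF=(240131/250000 − 19/800·(0.974200+0.928500))/(1+19/800) = 8941/10000 ≈ 0.894100
step 4 [2y] zero: DF = P = 8509/10000 ≈ 0.850900
step 5 [2.5y] bond c/2=7/200: DF=(1989171/2000000 − 7/200·(0.974200+0.928500+0.894100+0.850900))/(1+7/200) = 1047/1250 ≈ 0.837600
step 6 [3y] zero: DF = P = 8261/10000 ≈ 0.826100
step 7 [3.5y] swap r/2=322/10197: DF=(1 − 322/10197·(0.974200+0.928500+0.894100+0.850900+0.837600+0.826100))/(1+322/10197) = 2017/2500 ≈ 0.806800
step 8 [4y] zero: DF = P = 7651/10000 ≈ 0.765100

1 1/2 4871/5000
2 1 1857/2000
3 3/2 8941/10000
4 2 8509/10000
5 5/2 1047/1250
6 3 8261/10000
7 7/2 2017/2500
8 4 7651/10000
DF(4y) is solved at step 8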